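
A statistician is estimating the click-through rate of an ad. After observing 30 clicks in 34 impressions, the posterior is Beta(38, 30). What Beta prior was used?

Beta(8, 26)

A Beta(α, β) prior with s successes and f failures in binomial data gives a Beta(α+s, β+f) posterior.
Subtract the data counts: 38−30=8, 30−4=26.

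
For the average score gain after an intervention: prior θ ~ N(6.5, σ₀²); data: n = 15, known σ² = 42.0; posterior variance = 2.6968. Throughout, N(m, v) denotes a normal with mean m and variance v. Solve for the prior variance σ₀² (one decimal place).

σ₀² = 73.2

Posterior precision equals prior precision plus data precision: 1/σ_n² = 1/σ₀² + n/σ².
So 1/σ₀² = 1/2.6968 − 15/42.0 = 0.370810 − 0.357143 = 0.013667.
Hence σ₀² = 1/0.013667 ≈ 73.2.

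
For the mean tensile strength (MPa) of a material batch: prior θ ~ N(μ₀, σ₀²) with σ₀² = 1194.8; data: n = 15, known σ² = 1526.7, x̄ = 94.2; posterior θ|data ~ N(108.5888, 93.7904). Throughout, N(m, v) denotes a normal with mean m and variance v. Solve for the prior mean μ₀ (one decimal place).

μ₀ = 277.5

The posterior mean is a precision-weighted average: μ_n = (τ₀μ₀ + τ_data·x̄)/(τ₀+τ_data), with τ₀=1/σ₀² and τ_data=n/σ².
Here τ₀ = 1/1194.8 = 0.000837 and τ_data = 15/1526.7 = 0.009825, so τ_n = 0.010662.
Rearranging for μ₀: μ₀ = (μ_n·τ_n − τ_data·x̄)/τ₀ = (108.5888·0.010662 − 0.009825·94.2) / 0.000837 = 0.232259/0.000837 ≈ 277.5.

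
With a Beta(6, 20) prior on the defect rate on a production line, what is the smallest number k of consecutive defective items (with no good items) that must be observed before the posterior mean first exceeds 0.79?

After k defective items and 0 good items the posterior is Beta(6+k, 20), with mean (6+k)/(6+20+k).
Set (6+k)/(26+k) > 0.79 and solve: k > (0.79·26 − 6)/(1 − 0.79) = 69.238.
The smallest integer exceeding 69.238 is 70.

k = 70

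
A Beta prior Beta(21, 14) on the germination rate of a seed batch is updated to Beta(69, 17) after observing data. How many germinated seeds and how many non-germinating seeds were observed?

48 germinated seeds and 3 non-germinating seeds

A Beta(a, b) prior with s successes and f failures in binomial data gives a Beta(a+s, b+f) posterior.
Match parameters: s=69−21=48, f=17−14=3.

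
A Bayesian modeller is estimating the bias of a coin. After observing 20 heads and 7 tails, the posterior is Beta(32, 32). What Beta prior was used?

Beta(12, 25)

A Beta(a, b) prior with s successes and f failures in binomial data gives a Beta(a+s, b+f) posterior.
So a = 32 − 20 = 12 and b = 32 − 7 = 25.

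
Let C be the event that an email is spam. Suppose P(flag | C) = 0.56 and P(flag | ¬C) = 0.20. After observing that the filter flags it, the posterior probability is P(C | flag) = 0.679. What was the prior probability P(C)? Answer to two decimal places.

Bayes' rule in odds form gives O(C|E) = O(C)·[P(E|C)/P(E|¬C)], hence O(C) = O(C|E)/LR.
Posterior odds = 0.679/(1−0.679) = 2.1153. LR = 0.56/0.20 = 2.8000.
Prior odds = 2.1153/2.8000 = 0.7555, so P(C) = 0.7555/(1+0.7555) ≈ 0.43.

P(C) = 0.43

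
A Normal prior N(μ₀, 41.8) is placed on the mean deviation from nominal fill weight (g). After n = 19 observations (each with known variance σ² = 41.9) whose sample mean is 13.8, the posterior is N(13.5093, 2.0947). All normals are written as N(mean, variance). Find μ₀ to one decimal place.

μ₀ = 8.0

With known observation variance, the Normal–Normal posterior has precision τ_n = τ₀ + n/σ² and mean μ_n = (τ₀μ₀ + (n/σ²)x̄)/τ_n.
Here τ₀ = 1/41.8 = 0.023923 and τ_data = 19/41.9 = 0.453461, so τ_n = 0.477384.
Rearranging for μ₀: μ₀ = (μ_n·τ_n − τ_data·x̄)/τ₀ = (13.5093·0.477384 − 0.453461·13.8) / 0.023923 = 0.191362/0.023923 ≈ 8.0.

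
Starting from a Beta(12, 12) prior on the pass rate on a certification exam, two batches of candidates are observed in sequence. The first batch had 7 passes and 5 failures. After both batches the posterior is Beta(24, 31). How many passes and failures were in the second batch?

5 passes and 14 failures

Because Beta–binomial updating is additive in the counts, the combined data contributed (α_post−α_prior, β_post−β_prior) successes and failures.
Total across both batches: 24−12=12 passes, 31−12=19 failures.
Subtract the first batch: 12−7=5 passes and 19−5=14 failures.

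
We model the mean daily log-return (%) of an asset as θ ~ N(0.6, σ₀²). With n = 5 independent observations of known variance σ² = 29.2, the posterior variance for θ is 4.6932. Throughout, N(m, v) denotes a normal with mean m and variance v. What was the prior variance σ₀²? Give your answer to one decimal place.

σ₀² = 23.9

Posterior precision equals prior precision plus data precision: 1/σ_n² = 1/σ₀² + n/σ².
So 1/σ₀² = 1/4.6932 − 5/29.2 = 0.213074 − 0.171233 = 0.041841.
Hence σ₀² = 1/0.041841 ≈ 23.9.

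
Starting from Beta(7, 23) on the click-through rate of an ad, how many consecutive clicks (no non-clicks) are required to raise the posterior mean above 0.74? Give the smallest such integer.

k = 59

After k clicks and 0 non-clicks the posterior is Beta(7+k, 23), with mean (7+k)/(7+23+k).
Set (7+k)/(30+k) > 0.74 and solve: k > (0.74·30 − 7)/(1 − 0.74) = 58.462.
The smallest integer exceeding 58.462 is 59, and checking k=59: (66)/(89) = 0.7416 > 0.74.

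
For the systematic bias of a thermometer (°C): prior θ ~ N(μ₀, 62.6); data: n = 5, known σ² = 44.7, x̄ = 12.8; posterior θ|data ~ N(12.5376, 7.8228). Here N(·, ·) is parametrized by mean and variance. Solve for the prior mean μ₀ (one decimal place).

μ₀ = 10.7

With known observation variance, the Normal–Normal posterior has precision τ_n = τ₀ + n/σ² and mean μ_n = (τ₀μ₀ + (n/σ²)x̄)/τ_n.
Here τ₀ = 1/62.6 = 0.015974 and τ_data = 5/44.7 = 0.111857, so τ_n = 0.127831.
Rearranging for μ₀: μ₀ = (μ_n·τ_n − τ_data·x̄)/τ₀ = (12.5376·0.127831 − 0.111857·12.8) / 0.015974 = 0.170924/0.015974 ≈ 10.7.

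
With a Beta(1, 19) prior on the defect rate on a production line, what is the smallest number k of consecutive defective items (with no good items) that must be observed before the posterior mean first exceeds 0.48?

k = 17

After k defective items and 0 good items the posterior is Beta(1+k, 19), with mean (1+k)/(1+19+k).
Set (1+k)/(20+k) > 0.48 and solve: k > (0.48·20 − 1)/(1 − 0.48) = 16.538.
The smallest integer exceeding 16.538 is 17, and checking k=17: (18)/(37) = 0.4865 > 0.48.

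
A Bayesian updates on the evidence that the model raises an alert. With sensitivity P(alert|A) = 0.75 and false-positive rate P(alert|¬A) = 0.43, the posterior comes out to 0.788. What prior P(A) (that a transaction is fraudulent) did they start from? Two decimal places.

P(A) = 0.68

Bayes' rule in odds form gives O(A|E) = O(A)·[P(E|A)/P(E|¬A)], hence O(A) = O(A|E)/LR.
Posterior odds = 0.788/(1−0.788) = 3.7170. LR = 0.75/0.43 = 1.7442.
Prior odds = 3.7170/1.7442 = 2.1311, so P(A) = 2.1311/(1+2.1311) ≈ 0.68.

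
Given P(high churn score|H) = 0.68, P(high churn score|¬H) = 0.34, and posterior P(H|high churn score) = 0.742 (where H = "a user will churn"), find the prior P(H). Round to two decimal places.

P(H) = 0.59

In odds form, posterior odds = prior odds × likelihood ratio, so prior odds = posterior odds ÷ LR.
Posterior odds = 0.742/(1−0.742) = 2.8760. LR = 0.68/0.34 = 2.0000.
Prior odds = 2.8760/2.0000 = 1.4380, so P(H) = 1.4380/(1+1.4380) ≈ 0.59.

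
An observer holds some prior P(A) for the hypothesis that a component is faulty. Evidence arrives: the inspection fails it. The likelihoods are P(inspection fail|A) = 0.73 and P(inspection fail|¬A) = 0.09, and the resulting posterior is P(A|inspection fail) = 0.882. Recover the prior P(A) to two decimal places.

P(A) = 0.48

Bayes' rule in odds form gives O(A|E) = O(A)·[P(E|A)/P(E|¬A)], hence O(A) = O(A|E)/LR.
Posterior odds = 0.882/(1−0.882) = 7.4746. LR = 0.73/0.09 = 8.1111.
Prior odds = 7.4746/8.1111 = 0.9215, so P(A) = 0.9215/(1+0.9215) ≈ 0.48.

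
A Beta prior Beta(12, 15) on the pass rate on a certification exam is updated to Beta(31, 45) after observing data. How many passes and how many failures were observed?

19 passes and 30 failures

Under Beta–binomial conjugacy the posterior parameters are (a+s, b+f).
So s = 31 − 12 = 19 and f = 45 − 15 = 30.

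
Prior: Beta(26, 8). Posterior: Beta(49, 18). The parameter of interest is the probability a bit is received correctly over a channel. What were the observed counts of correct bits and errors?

23 correct bits and 10 errors

Beta is conjugate to the binomial likelihood: posterior = Beta(α+s, β+f).
So s = 49 − 26 = 23 and f = 18 − 8 = 10.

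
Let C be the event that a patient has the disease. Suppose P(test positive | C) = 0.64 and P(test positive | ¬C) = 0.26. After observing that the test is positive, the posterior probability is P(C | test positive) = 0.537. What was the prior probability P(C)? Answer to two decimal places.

In odds form, posterior odds = prior odds × likelihood ratio, so prior odds = posterior odds ÷ LR.
Posterior odds = 0.537/(1−0.537) = 1.1598. LR = 0.64/0.26 = 2.4615.
Prior odds = 1.1598/2.4615 = 0.4712, so P(C) = 0.4712/(1+0.4712) ≈ 0.32.

P(C) = 0.32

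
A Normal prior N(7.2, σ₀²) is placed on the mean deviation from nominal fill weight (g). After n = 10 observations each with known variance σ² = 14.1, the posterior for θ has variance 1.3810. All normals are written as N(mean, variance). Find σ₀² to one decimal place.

σ₀² = 67.1

For the Normal–Normal model with known σ², precisions add: τ_n = τ₀ + n/σ².
So 1/σ₀² = 1/1.3810 − 10/14.1 = 0.724113 − 0.709220 = 0.014893.
Hence σ₀² = 1/0.014893 ≈ 67.1.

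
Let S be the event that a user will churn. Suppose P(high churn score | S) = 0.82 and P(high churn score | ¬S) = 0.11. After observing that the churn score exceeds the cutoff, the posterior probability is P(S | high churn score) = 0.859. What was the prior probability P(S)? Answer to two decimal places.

P(S) = 0.45

In odds form, posterior odds = prior odds × likelihood ratio, so prior odds = posterior odds ÷ LR.
Posterior odds = 0.859/(1−0.859) = 6.0922. LR = 0.82/0.11 = 7.4545.
Prior odds = 6.0922/7.4545 = 0.8173, so P(S) = 0.8173/(1+0.8173) ≈ 0.45.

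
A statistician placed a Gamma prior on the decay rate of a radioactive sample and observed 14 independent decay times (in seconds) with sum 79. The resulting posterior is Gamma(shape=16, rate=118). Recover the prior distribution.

For an exponential likelihood with a Gamma(α, β) prior on the rate, n observations with total T give posterior Gamma(α+n, β+T).
So α = 16 − 14 = 2 and β = 118 − 79 = 39.

Gamma(shape=2, rate=39)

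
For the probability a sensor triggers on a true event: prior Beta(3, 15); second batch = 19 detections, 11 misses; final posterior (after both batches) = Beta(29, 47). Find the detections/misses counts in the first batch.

Because Beta–binomial updating is additive in the counts, the combined data contributed (α_post−α_prior, β_post−β_prior) successes and failures.
Total across both batches: 29−3=26 detections, 47−15=32 misses.
Subtract the second batch: 26−19=7 detections and 32−11=21 misses.

7 detections and 21 misses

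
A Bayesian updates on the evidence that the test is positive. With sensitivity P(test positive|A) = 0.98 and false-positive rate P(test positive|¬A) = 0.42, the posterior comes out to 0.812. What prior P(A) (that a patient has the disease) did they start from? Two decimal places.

P(A) = 0.65

Bayes' rule in odds form gives O(A|E) = O(A)·[P(E|A)/P(E|¬A)], hence O(A) = O(A|E)/LR.
Posterior odds = 0.812/(1−0.812) = 4.3191. LR = 0.98/0.42 = 2.3333.
Prior odds = 4.3191/2.3333 = 1.8511, so P(A) = 1.8511/(1+1.8511) ≈ 0.65.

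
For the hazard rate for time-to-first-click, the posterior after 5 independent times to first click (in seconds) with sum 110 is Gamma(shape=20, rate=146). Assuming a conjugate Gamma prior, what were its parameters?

Gamma–exponential conjugacy: posterior shape = α + n, posterior rate = β + Σtᵢ.
So α = 20 − 5 = 15 and β = 146 − 110 = 36.

Gamma(shape=15, rate=36)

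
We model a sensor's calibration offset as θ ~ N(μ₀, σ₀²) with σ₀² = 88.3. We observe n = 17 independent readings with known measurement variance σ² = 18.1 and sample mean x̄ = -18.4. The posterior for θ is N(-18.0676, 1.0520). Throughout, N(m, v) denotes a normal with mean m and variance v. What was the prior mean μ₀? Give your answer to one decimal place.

The posterior mean is a precision-weighted average: μ_n = (τ₀μ₀ + τ_data·x̄)/(τ₀+τ_data), with τ₀=1/σ₀² and τ_data=n/σ².
Here τ₀ = 1/88.3 = 0.011325 and τ_data = 17/18.1 = 0.939227, so τ_n = 0.950552.
Rearranging for μ₀: μ₀ = (μ_n·τ_n − τ_data·x̄)/τ₀ = (-18.0676·0.950552 − 0.939227·-18.4) / 0.011325 = 0.107583/0.011325 ≈ 9.5.

μ₀ = 9.5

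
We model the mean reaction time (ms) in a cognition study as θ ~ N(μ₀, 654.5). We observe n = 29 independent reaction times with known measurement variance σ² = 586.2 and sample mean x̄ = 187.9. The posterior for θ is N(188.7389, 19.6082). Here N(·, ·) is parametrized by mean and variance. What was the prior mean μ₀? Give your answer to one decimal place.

With known observation variance, the Normal–Normal posterior has precision τ_n = τ₀ + n/σ² and mean μ_n = (τ₀μ₀ + (n/σ²)x̄)/τ_n.
Here τ₀ = 1/654.5 = 0.001528 and τ_data = 29/586.2 = 0.049471, so τ_n = 0.050999.
Rearranging for μ₀: μ₀ = (μ_n·τ_n − τ_data·x̄)/τ₀ = (188.7389·0.050999 − 0.049471·187.9) / 0.001528 = 0.329894/0.001528 ≈ 215.9.

μ₀ = 215.9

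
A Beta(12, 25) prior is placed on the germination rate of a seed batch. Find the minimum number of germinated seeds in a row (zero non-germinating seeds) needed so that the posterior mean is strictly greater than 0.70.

After k germinated seeds and 0 non-germinating seeds the posterior is Beta(12+k, 25), with mean (12+k)/(12+25+k).
Set (12+k)/(37+k) > 0.70 and solve: k > (0.70·37 − 12)/(1 − 0.70) = 46.333.
The smallest integer exceeding 46.333 is 47, and checking k=47: (59)/(84) = 0.7024 > 0.70.

k = 47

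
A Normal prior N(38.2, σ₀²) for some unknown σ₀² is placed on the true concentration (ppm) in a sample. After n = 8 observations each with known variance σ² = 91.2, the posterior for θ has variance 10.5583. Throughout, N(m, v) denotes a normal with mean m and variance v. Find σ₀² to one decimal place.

For the Normal–Normal model with known σ², precisions add: τ_n = τ₀ + n/σ².
So 1/σ₀² = 1/10.5583 − 8/91.2 = 0.094712 − 0.087719 = 0.006993.
Hence σ₀² = 1/0.006993 ≈ 143.0.

σ₀² = 143.0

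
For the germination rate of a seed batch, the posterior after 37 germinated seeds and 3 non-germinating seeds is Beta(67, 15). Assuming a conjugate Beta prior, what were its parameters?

Under Beta–binomial conjugacy the posterior parameters are (a+s, b+f).
Subtract the data counts: 67−37=30, 15−3=12.

Beta(30, 12)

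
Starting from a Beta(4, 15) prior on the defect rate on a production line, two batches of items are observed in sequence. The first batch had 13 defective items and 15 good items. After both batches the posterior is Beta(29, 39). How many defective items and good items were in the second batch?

Because Beta–binomial updating is additive in the counts, the combined data contributed (α_post−α_prior, β_post−β_prior) successes and failures.
Total across both batches: 29−4=25 defective items, 39−15=24 good items.
Subtract the first batch: 25−13=12 defective items and 24−15=9 good items.

12 defective items and 9 good items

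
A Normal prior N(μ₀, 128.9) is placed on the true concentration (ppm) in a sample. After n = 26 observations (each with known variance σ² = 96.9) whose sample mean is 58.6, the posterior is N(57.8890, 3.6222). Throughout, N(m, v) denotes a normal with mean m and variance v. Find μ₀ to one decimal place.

μ₀ = 33.3

With known observation variance, the Normal–Normal posterior has precision τ_n = τ₀ + n/σ² and mean μ_n = (τ₀μ₀ + (n/σ²)x̄)/τ_n.
Here τ₀ = 1/128.9 = 0.007758 and τ_data = 26/96.9 = 0.268318, so τ_n = 0.276076.
Rearranging for μ₀: μ₀ = (μ_n·τ_n − τ_data·x̄)/τ₀ = (57.8890·0.276076 − 0.268318·58.6) / 0.007758 = 0.258329/0.007758 ≈ 33.3.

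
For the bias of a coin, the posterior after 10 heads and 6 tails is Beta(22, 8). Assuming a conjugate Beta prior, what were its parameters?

A Beta(α, β) prior with s successes and f failures in binomial data gives a Beta(α+s, β+f) posterior.
Subtract the data counts: 22−10=12, 8−6=2.

Beta(12, 2)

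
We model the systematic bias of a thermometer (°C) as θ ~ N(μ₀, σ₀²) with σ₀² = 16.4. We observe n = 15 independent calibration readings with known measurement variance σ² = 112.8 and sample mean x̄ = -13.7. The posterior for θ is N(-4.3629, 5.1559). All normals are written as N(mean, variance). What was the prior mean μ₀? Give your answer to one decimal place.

With known observation variance, the Normal–Normal posterior has precision τ_n = τ₀ + n/σ² and mean μ_n = (τ₀μ₀ + (n/σ²)x̄)/τ_n.
Here τ₀ = 1/16.4 = 0.060976 and τ_data = 15/112.8 = 0.132979, so τ_n = 0.193955.
Rearranging for μ₀: μ₀ = (μ_n·τ_n − τ_data·x̄)/τ₀ = (-4.3629·0.193955 − 0.132979·-13.7) / 0.060976 = 0.975606/0.060976 ≈ 16.0.

μ₀ = 16.0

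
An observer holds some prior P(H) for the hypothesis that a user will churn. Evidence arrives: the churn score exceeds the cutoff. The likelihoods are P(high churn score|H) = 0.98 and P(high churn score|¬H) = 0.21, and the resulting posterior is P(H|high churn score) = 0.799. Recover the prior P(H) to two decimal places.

Bayes' rule in odds form gives O(H|E) = O(H)·[P(E|H)/P(E|¬H)], hence O(H) = O(H|E)/LR.
Posterior odds = 0.799/(1−0.799) = 3.9751. LR = 0.98/0.21 = 4.6667.
Prior odds = 3.9751/4.6667 = 0.8518, so P(H) = 0.8518/(1+0.8518) ≈ 0.46.

P(H) = 0.46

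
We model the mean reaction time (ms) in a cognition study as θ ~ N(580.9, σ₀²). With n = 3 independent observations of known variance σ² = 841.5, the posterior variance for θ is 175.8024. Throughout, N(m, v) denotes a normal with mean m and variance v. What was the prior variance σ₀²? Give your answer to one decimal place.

For the Normal–Normal model with known σ², precisions add: τ_n = τ₀ + n/σ².
So 1/σ₀² = 1/175.8024 − 3/841.5 = 0.005688 − 0.003565 = 0.002123.
Hence σ₀² = 1/0.002123 ≈ 471.0.

σ₀² = 471.0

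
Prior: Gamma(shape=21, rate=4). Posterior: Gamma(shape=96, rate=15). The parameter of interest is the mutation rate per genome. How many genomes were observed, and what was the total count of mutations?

A Gamma(α, β) prior (rate parametrization) on a Poisson rate with n observations summing to S gives posterior Gamma(α+S, β+n).
Matching: Σxᵢ = 96 − 21 = 75 and n = 15 − 4 = 11.

n = 11 genomes with total 75 mutations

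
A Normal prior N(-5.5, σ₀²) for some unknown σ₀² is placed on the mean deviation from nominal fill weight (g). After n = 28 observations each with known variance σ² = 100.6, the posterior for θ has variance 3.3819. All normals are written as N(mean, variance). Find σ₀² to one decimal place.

σ₀² = 57.6

For the Normal–Normal model with known σ², precisions add: τ_n = τ₀ + n/σ².
So 1/σ₀² = 1/3.3819 − 28/100.6 = 0.295692 − 0.278330 = 0.017362.
Hence σ₀² = 1/0.017362 ≈ 57.6.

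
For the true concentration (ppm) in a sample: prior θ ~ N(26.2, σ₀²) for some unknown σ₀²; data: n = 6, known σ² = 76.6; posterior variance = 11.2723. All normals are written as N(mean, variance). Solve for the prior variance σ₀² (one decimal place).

σ₀² = 96.3

Posterior precision equals prior precision plus data precision: 1/σ_n² = 1/σ₀² + n/σ².
So 1/σ₀² = 1/11.2723 − 6/76.6 = 0.088713 − 0.078329 = 0.010384.
Hence σ₀² = 1/0.010384 ≈ 96.3.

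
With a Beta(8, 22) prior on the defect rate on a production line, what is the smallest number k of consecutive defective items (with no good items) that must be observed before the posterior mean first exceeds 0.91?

After k defective items and 0 good items the posterior is Beta(8+k, 22), with mean (8+k)/(8+22+k).
Set (8+k)/(30+k) > 0.91 and solve: k > (0.91·30 − 8)/(1 − 0.91) = 214.444.
The smallest integer exceeding 214.444 is 215.

k = 215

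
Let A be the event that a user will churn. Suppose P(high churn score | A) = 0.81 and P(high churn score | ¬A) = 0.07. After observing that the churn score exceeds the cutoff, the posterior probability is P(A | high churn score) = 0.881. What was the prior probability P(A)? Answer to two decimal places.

P(A) = 0.39

In odds form, posterior odds = prior odds × likelihood ratio, so prior odds = posterior odds ÷ LR.
Posterior odds = 0.881/(1−0.881) = 7.4034. LR = 0.81/0.07 = 11.5714.
Prior odds = 7.4034/11.5714 = 0.6398, so P(A) = 0.6398/(1+0.6398) ≈ 0.39.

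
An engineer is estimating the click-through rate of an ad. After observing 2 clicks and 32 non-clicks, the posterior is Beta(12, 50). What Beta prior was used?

Beta is conjugate to the binomial likelihood: posterior = Beta(a+s, b+f).
Subtract the data counts: 12−2=10, 50−32=18.

Beta(10, 18)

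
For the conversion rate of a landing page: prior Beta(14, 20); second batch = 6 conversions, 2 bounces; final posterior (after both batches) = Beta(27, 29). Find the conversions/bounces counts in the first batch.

Because Beta–binomial updating is additive in the counts, the combined data contributed (α_post−α_prior, β_post−β_prior) successes and failures.
Total across both batches: 27−14=13 conversions, 29−20=9 bounces.
Subtract the second batch: 13−6=7 conversions and 9−2=7 bounces.

7 conversions and 7 bounces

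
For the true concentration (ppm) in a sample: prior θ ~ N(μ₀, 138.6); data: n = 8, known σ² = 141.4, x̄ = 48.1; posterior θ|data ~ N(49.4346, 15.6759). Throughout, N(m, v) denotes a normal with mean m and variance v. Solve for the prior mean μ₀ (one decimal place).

μ₀ = 59.9

With known observation variance, the Normal–Normal posterior has precision τ_n = τ₀ + n/σ² and mean μ_n = (τ₀μ₀ + (n/σ²)x̄)/τ_n.
Here τ₀ = 1/138.6 = 0.007215 and τ_data = 8/141.4 = 0.056577, so τ_n = 0.063792.
Rearranging for μ₀: μ₀ = (μ_n·τ_n − τ_data·x̄)/τ₀ = (49.4346·0.063792 − 0.056577·48.1) / 0.007215 = 0.432178/0.007215 ≈ 59.9.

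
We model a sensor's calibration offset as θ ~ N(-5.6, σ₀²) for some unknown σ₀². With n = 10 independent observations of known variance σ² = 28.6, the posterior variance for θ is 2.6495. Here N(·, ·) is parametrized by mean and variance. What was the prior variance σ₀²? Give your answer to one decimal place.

σ₀² = 36.0

Posterior precision equals prior precision plus data precision: 1/σ_n² = 1/σ₀² + n/σ².
So 1/σ₀² = 1/2.6495 − 10/28.6 = 0.377430 − 0.349650 = 0.027780.
Hence σ₀² = 1/0.027780 ≈ 36.0.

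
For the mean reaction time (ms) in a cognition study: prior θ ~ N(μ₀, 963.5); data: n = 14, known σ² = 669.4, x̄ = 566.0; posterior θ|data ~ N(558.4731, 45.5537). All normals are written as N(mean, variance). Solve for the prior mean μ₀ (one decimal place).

The posterior mean is a precision-weighted average: μ_n = (τ₀μ₀ + τ_data·x̄)/(τ₀+τ_data), with τ₀=1/σ₀² and τ_data=n/σ².
Here τ₀ = 1/963.5 = 0.001038 and τ_data = 14/669.4 = 0.020914, so τ_n = 0.021952.
Rearranging for μ₀: μ₀ = (μ_n·τ_n − τ_data·x̄)/τ₀ = (558.4731·0.021952 − 0.020914·566.0) / 0.001038 = 0.422277/0.001038 ≈ 406.8.

μ₀ = 406.8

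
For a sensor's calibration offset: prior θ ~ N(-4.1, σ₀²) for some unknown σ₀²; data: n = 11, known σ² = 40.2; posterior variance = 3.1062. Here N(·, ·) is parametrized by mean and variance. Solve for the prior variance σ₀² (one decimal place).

Posterior precision equals prior precision plus data precision: 1/σ_n² = 1/σ₀² + n/σ².
So 1/σ₀² = 1/3.1062 − 11/40.2 = 0.321937 − 0.273632 = 0.048305.
Hence σ₀² = 1/0.048305 ≈ 20.7.

σ₀² = 20.7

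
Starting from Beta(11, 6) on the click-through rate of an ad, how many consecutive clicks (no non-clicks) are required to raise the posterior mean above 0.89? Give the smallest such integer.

After k clicks and 0 non-clicks the posterior is Beta(11+k, 6), with mean (11+k)/(11+6+k).
Set (11+k)/(17+k) > 0.89 and solve: k > (0.89·17 − 11)/(1 − 0.89) = 37.545.
The smallest integer exceeding 37.545 is 38, and checking k=38: (49)/(55) = 0.8909 > 0.89.

k = 38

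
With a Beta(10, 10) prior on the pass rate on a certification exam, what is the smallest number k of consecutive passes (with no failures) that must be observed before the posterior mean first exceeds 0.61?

After k passes and 0 failures the posterior is Beta(10+k, 10), with mean (10+k)/(10+10+k).
Set (10+k)/(20+k) > 0.61 and solve: k > (0.61·20 − 10)/(1 − 0.61) = 5.641.
The smallest integer exceeding 5.641 is 6.

k = 6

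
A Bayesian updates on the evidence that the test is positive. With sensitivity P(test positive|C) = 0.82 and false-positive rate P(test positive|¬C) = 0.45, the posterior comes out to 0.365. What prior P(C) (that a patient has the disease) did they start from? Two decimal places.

P(C) = 0.24

In odds form, posterior odds = prior odds × likelihood ratio, so prior odds = posterior odds ÷ LR.
Posterior odds = 0.365/(1−0.365) = 0.5748. LR = 0.82/0.45 = 1.8222.
Prior odds = 0.5748/1.8222 = 0.3154, so P(C) = 0.3154/(1+0.3154) ≈ 0.24.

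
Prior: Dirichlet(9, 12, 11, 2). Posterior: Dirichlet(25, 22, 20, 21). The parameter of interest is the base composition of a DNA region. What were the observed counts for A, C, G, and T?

For a Dirichlet(α) prior with multinomial counts c, the posterior is Dirichlet(α + c) componentwise.
Counts are posterior − prior componentwise: 25−9=16, 22−12=10, 20−11=9, 21−2=19.

counts (16, 10, 9, 19)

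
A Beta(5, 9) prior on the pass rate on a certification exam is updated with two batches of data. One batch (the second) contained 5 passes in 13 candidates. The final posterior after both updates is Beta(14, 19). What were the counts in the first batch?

Sequential conjugate updates are equivalent to a single update on the pooled data, so total successes = posterior α − prior α and total failures = posterior β − prior β.
Total across both batches: 14−5=9 passes, 19−9=10 failures.
Subtract the second batch: 9−5=4 passes and 10−8=2 failures.

4 passes and 2 failures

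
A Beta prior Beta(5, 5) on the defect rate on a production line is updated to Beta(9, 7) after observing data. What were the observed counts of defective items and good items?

A Beta(α, β) prior with s successes and f failures in binomial data gives a Beta(α+s, β+f) posterior.
So s = 9 − 5 = 4 and f = 7 − 5 = 2.

4 defective items and 2 good items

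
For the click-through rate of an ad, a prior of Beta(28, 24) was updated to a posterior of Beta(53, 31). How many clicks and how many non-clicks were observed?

25 clicks and 7 non-clicks

Beta is conjugate to the binomial likelihood: posterior = Beta(a+s, b+f).
Match parameters: s=53−28=25, f=31−24=7.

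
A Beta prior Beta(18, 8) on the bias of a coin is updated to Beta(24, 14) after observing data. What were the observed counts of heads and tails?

Beta is conjugate to the binomial likelihood: posterior = Beta(α+s, β+f).
Match parameters: s=24−18=6, f=14−8=6.

6 heads and 6 tails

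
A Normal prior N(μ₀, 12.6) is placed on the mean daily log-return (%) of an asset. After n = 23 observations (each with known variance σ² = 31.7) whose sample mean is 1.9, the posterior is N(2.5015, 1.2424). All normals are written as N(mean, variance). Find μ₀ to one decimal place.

μ₀ = 8.0

With known observation variance, the Normal–Normal posterior has precision τ_n = τ₀ + n/σ² and mean μ_n = (τ₀μ₀ + (n/σ²)x̄)/τ_n.
Here τ₀ = 1/12.6 = 0.079365 and τ_data = 23/31.7 = 0.725552, so τ_n = 0.804917.
Rearranging for μ₀: μ₀ = (μ_n·τ_n − τ_data·x̄)/τ₀ = (2.5015·0.804917 − 0.725552·1.9) / 0.079365 = 0.634951/0.079365 ≈ 8.0.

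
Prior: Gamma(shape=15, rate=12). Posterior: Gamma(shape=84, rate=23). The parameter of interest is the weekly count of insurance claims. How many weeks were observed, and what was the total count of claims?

n = 11 weeks with total 69 claims

A Gamma(α, β) prior (rate parametrization) on a Poisson rate with n observations summing to S gives posterior Gamma(α+S, β+n).
Matching: Σxᵢ = 84 − 15 = 69 and n = 23 − 12 = 11.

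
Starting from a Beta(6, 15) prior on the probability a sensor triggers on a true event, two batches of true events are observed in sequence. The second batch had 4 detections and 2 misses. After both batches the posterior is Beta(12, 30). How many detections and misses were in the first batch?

2 detections and 13 misses

Sequential conjugate updates are equivalent to a single update on the pooled data, so total successes = posterior α − prior α and total failures = posterior β − prior β.
Total across both batches: 12−6=6 detections, 30−15=15 misses.
Subtract the second batch: 6−4=2 detections and 15−2=13 misses.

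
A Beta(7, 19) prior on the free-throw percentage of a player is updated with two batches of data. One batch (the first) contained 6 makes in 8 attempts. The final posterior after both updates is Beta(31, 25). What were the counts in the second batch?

Because Beta–binomial updating is additive in the counts, the combined data contributed (α_post−α_prior, β_post−β_prior) successes and failures.
Total across both batches: 31−7=24 makes, 25−19=6 misses.
Subtract the first batch: 24−6=18 makes and 6−2=4 misses.

18 makes and 4 misses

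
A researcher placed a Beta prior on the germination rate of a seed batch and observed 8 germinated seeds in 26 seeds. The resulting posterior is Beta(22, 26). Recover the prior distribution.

Beta(14, 8)

A Beta(α, β) prior with s successes and f failures in binomial data gives a Beta(α+s, β+f) posterior.
Subtract the data counts: 22−8=14, 26−18=8.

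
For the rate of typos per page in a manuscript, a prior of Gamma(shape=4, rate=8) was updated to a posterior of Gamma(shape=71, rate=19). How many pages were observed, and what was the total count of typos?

n = 11 pages with total 67 typos

Gamma–Poisson conjugacy: posterior shape = α + Σxᵢ, posterior rate = β + n.
Matching: Σxᵢ = 71 − 4 = 67 and n = 19 − 8 = 11.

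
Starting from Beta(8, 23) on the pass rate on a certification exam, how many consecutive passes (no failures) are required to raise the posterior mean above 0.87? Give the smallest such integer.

After k passes and 0 failures the posterior is Beta(8+k, 23), with mean (8+k)/(8+23+k).
Set (8+k)/(31+k) > 0.87 and solve: k > (0.87·31 − 8)/(1 − 0.87) = 145.923.
The smallest integer exceeding 145.923 is 146.

k = 146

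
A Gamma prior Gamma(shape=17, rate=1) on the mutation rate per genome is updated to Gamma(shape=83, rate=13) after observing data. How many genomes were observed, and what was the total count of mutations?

Gamma–Poisson conjugacy: posterior shape = α + Σxᵢ, posterior rate = β + n.
Matching: Σxᵢ = 83 − 17 = 66 and n = 13 − 1 = 12.

n = 12 genomes with total 66 mutations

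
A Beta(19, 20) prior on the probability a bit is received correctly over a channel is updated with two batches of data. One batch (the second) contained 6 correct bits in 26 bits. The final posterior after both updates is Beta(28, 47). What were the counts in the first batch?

3 correct bits and 7 errors

Sequential conjugate updates are equivalent to a single update on the pooled data, so total successes = posterior α − prior α and total failures = posterior β − prior β.
Total across both batches: 28−19=9 correct bits, 47−20=27 errors.
Subtract the second batch: 9−6=3 correct bits and 27−20=7 errors.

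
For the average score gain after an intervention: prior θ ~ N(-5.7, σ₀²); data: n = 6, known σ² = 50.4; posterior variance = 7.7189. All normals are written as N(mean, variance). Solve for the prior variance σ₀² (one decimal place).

For the Normal–Normal model with known σ², precisions add: τ_n = τ₀ + n/σ².
So 1/σ₀² = 1/7.7189 − 6/50.4 = 0.129552 − 0.119048 = 0.010504.
Hence σ₀² = 1/0.010504 ≈ 95.2.

σ₀² = 95.2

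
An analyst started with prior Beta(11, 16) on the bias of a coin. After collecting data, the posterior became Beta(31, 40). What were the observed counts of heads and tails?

Beta is conjugate to the binomial likelihood: posterior = Beta(a+s, b+f).
Match parameters: s=31−11=20, f=40−16=24.

20 heads and 24 tails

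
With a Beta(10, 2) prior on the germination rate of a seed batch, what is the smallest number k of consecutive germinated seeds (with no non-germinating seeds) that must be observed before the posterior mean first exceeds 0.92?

k = 14

After k germinated seeds and 0 non-germinating seeds the posterior is Beta(10+k, 2), with mean (10+k)/(10+2+k).
Set (10+k)/(12+k) > 0.92 and solve: k > (0.92·12 − 10)/(1 − 0.92) = 13.000.
The smallest integer exceeding 13.000 is 14.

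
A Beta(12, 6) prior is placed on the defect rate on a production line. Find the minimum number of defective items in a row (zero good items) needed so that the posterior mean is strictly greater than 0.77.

After k defective items and 0 good items the posterior is Beta(12+k, 6), with mean (12+k)/(12+6+k).
Set (12+k)/(18+k) > 0.77 and solve: k > (0.77·18 − 12)/(1 − 0.77) = 8.087.
The smallest integer exceeding 8.087 is 9, and checking k=9: (21)/(27) = 0.7778 > 0.77.

k = 9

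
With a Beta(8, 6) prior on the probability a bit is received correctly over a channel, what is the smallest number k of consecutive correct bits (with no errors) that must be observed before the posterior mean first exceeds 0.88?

After k correct bits and 0 errors the posterior is Beta(8+k, 6), with mean (8+k)/(8+6+k).
Set (8+k)/(14+k) > 0.88 and solve: k > (0.88·14 − 8)/(1 − 0.88) = 36.000.
The smallest integer exceeding 36.000 is 37.

k = 37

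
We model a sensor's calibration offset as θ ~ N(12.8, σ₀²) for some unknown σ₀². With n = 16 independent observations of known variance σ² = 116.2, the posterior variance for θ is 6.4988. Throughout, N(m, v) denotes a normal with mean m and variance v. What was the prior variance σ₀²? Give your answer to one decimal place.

σ₀² = 61.8

Posterior precision equals prior precision plus data precision: 1/σ_n² = 1/σ₀² + n/σ².
So 1/σ₀² = 1/6.4988 − 16/116.2 = 0.153875 − 0.137694 = 0.016181.
Hence σ₀² = 1/0.016181 ≈ 61.8.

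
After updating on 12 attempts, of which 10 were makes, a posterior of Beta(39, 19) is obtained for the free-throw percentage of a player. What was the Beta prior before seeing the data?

Beta(29, 17)

Under Beta–binomial conjugacy the posterior parameters are (a+s, b+f).
So a = 39 − 10 = 29 and b = 19 − 2 = 17.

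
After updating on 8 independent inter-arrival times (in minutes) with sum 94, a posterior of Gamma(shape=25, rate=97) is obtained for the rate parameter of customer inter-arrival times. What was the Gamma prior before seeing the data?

Gamma–exponential conjugacy: posterior shape = α + n, posterior rate = β + Σtᵢ.
So α = 25 − 8 = 17 and β = 97 − 94 = 3.

Gamma(shape=17, rate=3)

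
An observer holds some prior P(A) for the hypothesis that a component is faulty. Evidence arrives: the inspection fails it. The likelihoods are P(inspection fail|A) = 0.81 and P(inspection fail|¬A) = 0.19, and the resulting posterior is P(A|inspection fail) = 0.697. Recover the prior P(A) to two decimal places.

Bayes' rule in odds form gives O(A|E) = O(A)·[P(E|A)/P(E|¬A)], hence O(A) = O(A|E)/LR.
Posterior odds = 0.697/(1−0.697) = 2.3003. LR = 0.81/0.19 = 4.2632.
Prior odds = 2.3003/4.2632 = 0.5396, so P(A) = 0.5396/(1+0.5396) ≈ 0.35.

P(A) = 0.35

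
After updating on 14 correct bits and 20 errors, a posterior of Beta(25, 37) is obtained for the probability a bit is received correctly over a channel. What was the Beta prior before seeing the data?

Under Beta–binomial conjugacy the posterior parameters are (a+s, b+f).
Subtract the data counts: 25−14=11, 37−20=17.

Beta(11, 17)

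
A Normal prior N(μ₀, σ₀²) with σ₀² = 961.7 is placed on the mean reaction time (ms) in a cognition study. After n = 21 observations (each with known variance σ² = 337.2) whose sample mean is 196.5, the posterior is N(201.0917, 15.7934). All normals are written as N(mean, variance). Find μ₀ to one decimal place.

μ₀ = 476.1

With known observation variance, the Normal–Normal posterior has precision τ_n = τ₀ + n/σ² and mean μ_n = (τ₀μ₀ + (n/σ²)x̄)/τ_n.
Here τ₀ = 1/961.7 = 0.001040 and τ_data = 21/337.2 = 0.062278, so τ_n = 0.063318.
Rearranging for μ₀: μ₀ = (μ_n·τ_n − τ_data·x̄)/τ₀ = (201.0917·0.063318 − 0.062278·196.5) / 0.001040 = 0.495097/0.001040 ≈ 476.1.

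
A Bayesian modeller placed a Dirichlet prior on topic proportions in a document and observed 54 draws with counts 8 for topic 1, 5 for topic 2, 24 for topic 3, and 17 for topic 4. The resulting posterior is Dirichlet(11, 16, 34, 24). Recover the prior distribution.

For a Dirichlet(α) prior with multinomial counts c, the posterior is Dirichlet(α + c) componentwise.
Subtract each count from the matching posterior parameter: 11−8=3, 16−5=11, 34−24=10, 24−17=7.

Dirichlet(3, 11, 10, 7)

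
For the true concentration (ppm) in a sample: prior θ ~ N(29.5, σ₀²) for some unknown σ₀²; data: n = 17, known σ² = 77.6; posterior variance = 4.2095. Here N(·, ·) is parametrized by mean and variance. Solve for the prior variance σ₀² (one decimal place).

σ₀² = 54.1

Posterior precision equals prior precision plus data precision: 1/σ_n² = 1/σ₀² + n/σ².
So 1/σ₀² = 1/4.2095 − 17/77.6 = 0.237558 − 0.219072 = 0.018486.
Hence σ₀² = 1/0.018486 ≈ 54.1.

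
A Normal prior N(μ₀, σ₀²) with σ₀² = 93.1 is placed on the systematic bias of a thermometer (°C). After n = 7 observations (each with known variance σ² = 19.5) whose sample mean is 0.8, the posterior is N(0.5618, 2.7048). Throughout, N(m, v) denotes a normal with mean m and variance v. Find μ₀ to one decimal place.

μ₀ = -7.4

With known observation variance, the Normal–Normal posterior has precision τ_n = τ₀ + n/σ² and mean μ_n = (τ₀μ₀ + (n/σ²)x̄)/τ_n.
Here τ₀ = 1/93.1 = 0.010741 and τ_data = 7/19.5 = 0.358974, so τ_n = 0.369715.
Rearranging for μ₀: μ₀ = (μ_n·τ_n − τ_data·x̄)/τ₀ = (0.5618·0.369715 − 0.358974·0.8) / 0.010741 = -0.079473/0.010741 ≈ -7.4.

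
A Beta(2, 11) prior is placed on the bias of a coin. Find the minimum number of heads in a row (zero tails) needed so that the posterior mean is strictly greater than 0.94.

After k heads and 0 tails the posterior is Beta(2+k, 11), with mean (2+k)/(2+11+k).
Set (2+k)/(13+k) > 0.94 and solve: k > (0.94·13 − 2)/(1 − 0.94) = 170.333.
The smallest integer exceeding 170.333 is 171, and checking k=171: (173)/(184) = 0.9402 > 0.94.

k = 171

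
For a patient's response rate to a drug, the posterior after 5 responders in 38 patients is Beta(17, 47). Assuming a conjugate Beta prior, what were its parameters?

Beta(12, 14)

Beta is conjugate to the binomial likelihood: posterior = Beta(α+s, β+f).
Subtract the data counts: 17−5=12, 47−33=14.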